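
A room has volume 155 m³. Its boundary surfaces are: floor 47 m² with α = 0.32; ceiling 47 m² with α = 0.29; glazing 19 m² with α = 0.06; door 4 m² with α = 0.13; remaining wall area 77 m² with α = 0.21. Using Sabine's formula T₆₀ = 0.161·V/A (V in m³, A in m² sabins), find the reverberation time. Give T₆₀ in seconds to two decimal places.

A = Σ Sᵢαᵢ = 47·0.32 + 47·0.29 + 19·0.06 + 4·0.13 + 77·0.21 = 46.50 m².
T₆₀ = 0.161 × 155 / 46.50 = 0.537 s.

0.54 s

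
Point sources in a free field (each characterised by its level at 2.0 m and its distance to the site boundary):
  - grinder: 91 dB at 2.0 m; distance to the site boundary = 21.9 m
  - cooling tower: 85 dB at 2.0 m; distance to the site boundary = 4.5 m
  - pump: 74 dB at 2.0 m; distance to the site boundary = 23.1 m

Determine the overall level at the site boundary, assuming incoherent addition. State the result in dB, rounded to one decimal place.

78.6 dB

First find each source's level at the receiver (point-source: −20·log₁₀(r/r_ref)), then combine on an intensity basis.
grinder: 91 − 20·log₁₀(21.9/2.0) = 91 − 20.79 = 70.21 dB.
cooling tower: 85 − 20·log₁₀(4.5/2.0) = 85 − 7.04 = 77.96 dB.
pump: 74 − 20·log₁₀(23.1/2.0) = 74 − 21.25 = 52.75 dB.
Σ 10^(L/10) = 7.315e+07 → L_total = 10·log₁₀(7.315e+07) = 78.64 dB.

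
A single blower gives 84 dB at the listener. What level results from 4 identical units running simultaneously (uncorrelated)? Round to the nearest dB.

L_total = L₁ + 10·log₁₀ N for N identical incoherent sources.
L_total = 84 + 10·log₁₀(4) = 84 + 6.021 = 90.02 dB.

90 dB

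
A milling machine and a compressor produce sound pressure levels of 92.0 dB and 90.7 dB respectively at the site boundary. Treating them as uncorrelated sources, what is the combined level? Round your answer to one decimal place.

Incoherent sources combine by intensity addition: L_total = 10·log₁₀(Σ 10^(L_i/10)).
Σ 10^(L/10) = 10^(92.0/10) + 10^(90.7/10) = 2.760e+09.
L_total = 10·log₁₀(2.760e+09) = 94.41 dB.

94.4 dB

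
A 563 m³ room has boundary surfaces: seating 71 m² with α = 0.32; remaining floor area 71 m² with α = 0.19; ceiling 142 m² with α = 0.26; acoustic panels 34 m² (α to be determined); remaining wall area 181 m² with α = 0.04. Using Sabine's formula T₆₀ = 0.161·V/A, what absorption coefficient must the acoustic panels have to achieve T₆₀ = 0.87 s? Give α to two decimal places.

0.70

Required total absorption A = 0.161·563/0.87 = 104.19 m².
Absorption from the other surfaces = 71·0.32 + 71·0.19 + 142·0.26 + 181·0.04 = 80.37 m², so the acoustic panels must supply 23.82 m² over 34 m².
α = 23.82/34 = 0.701.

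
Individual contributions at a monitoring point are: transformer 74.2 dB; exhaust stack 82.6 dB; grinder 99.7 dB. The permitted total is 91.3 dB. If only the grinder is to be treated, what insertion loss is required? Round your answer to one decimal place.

The untreated sources together contribute 10^(74.2/10) + 10^(82.6/10) = 2.083e+08, i.e. 83.19 dB.
To meet 91.3 dB overall, the treated grinder may contribute at most 10^(91.3/10) − 2.083e+08 = 1.141e+09, i.e. 90.57 dB.
Required insertion loss = 99.7 − 90.57 = 9.13 dB.

9.1 dB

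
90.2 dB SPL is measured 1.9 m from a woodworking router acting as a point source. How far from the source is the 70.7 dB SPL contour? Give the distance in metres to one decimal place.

For a point source L₁ − L₂ = 20·log₁₀(r₂/r₁), so r₂ = r₁·10^((L₁−L₂)/20).
r₂ = 1.9·10^((90.2−70.7)/20) = 1.9·10^(19.5/20) = 17.94 m.

17.9 m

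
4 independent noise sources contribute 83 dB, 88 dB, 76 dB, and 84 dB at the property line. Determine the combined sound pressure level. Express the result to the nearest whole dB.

For uncorrelated sources the intensities add, so convert each level to linear form, sum, and take 10·log₁₀ of the total.
Σ 10^(L/10) = 10^(83/10) + 10^(88/10) + 10^(76/10) + 10^(84/10) = 1.121e+09.
L_total = 10·log₁₀(1.121e+09) = 90.50 dB.

90 dB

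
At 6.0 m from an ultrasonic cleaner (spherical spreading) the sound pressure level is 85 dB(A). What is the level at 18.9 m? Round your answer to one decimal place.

75.0 dB(A)

Point-source attenuation: ΔL = 20·log₁₀(r₂/r₁) = 20·log₁₀(18.9/6.0) = 9.966 dB.
L₂ = 85 − 20·log₁₀(18.9/6.0) = 85 − 9.966 = 75.03 dB(A).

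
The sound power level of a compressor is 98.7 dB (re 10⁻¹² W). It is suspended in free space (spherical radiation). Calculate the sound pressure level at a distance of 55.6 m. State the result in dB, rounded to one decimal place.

L_p = L_w − 10·log₁₀(4π·r²) with r = 55.6 m.
4π·r² = 3.885e+04 m², 10·log₁₀ of that is 45.894 dB.
L_p = 98.7 − 45.894 = 52.81 dB.

52.8 dB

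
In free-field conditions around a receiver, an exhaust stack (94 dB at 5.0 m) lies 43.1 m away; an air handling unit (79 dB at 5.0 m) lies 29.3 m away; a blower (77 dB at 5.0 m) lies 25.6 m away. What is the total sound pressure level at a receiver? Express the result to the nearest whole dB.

76 dB

Propagate each source to the receiver with L = L_ref − 20·log₁₀(r/r_ref), then add intensities.
exhaust stack: 94 − 20·log₁₀(43.1/5.0) = 94 − 18.71 = 75.29 dB.
air handling unit: 79 − 20·log₁₀(29.3/5.0) = 79 − 15.36 = 63.64 dB.
blower: 77 − 20·log₁₀(25.6/5.0) = 77 − 14.19 = 62.81 dB.
Σ 10^(L/10) = 3.803e+07 → L_total = 10·log₁₀(3.803e+07) = 75.80 dB.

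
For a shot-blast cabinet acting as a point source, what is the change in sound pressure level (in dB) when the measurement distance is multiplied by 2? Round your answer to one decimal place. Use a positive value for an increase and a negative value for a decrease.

Point-source spreading: ΔL = −20·log₁₀(r₂/r₁).
ΔL = −20·log₁₀(2) = -6.02 dB.

-6.0 dB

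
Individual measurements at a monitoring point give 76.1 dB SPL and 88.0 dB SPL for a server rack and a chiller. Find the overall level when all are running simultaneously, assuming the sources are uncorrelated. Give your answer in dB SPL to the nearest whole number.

88 dB SPL

Incoherent sources combine by intensity addition: L_total = 10·log₁₀(Σ 10^(L_i/10)).
Σ 10^(L/10) = 10^(76.1/10) + 10^(88.0/10) = 6.717e+08.
L_total = 10·log₁₀(6.717e+08) = 88.27 dB SPL.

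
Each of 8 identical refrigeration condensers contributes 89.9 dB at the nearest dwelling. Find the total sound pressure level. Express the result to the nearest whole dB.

99 dB

L_total = L₁ + 10·log₁₀ N for N identical incoherent sources.
L_total = 89.9 + 10·log₁₀(8) = 89.9 + 9.031 = 98.93 dB.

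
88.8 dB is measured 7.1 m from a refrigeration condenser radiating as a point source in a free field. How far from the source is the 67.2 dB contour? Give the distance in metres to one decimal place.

85.4 m

Point-source spreading drops the level by 20·log₁₀(r₂/r₁); inverting, r₂/r₁ = 10^(ΔL/20).
r₂ = 7.1·10^((88.8−67.2)/20) = 7.1·10^(21.6/20) = 85.36 m.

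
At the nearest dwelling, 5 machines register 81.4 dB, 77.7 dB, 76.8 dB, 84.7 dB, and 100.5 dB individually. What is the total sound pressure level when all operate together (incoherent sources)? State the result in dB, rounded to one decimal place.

Incoherent sources combine by intensity addition: L_total = 10·log₁₀(Σ 10^(L_i/10)).
Σ 10^(L/10) = 10^(81.4/10) + 10^(77.7/10) + 10^(76.8/10) + 10^(84.7/10) + 10^(100.5/10) = 1.176e+10.
L_total = 10·log₁₀(1.176e+10) = 100.70 dB.

100.7 dB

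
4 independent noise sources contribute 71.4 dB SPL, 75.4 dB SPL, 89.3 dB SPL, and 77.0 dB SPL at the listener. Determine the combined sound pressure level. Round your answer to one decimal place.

89.8 dB SPL

For uncorrelated sources the intensities add, so convert each level to linear form, sum, and take 10·log₁₀ of the total.
Σ 10^(L/10) = 10^(71.4/10) + 10^(75.4/10) + 10^(89.3/10) + 10^(77.0/10) = 9.497e+08.
L_total = 10·log₁₀(9.497e+08) = 89.78 dB SPL.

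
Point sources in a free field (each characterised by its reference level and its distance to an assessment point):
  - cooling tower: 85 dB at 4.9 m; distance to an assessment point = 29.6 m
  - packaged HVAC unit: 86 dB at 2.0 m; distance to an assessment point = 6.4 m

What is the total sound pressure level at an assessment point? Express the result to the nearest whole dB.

77 dB

Apply inverse-square spreading to bring every level to the receiver, then sum 10^(L/10).
cooling tower: 85 − 20·log₁₀(29.6/4.9) = 85 − 15.62 = 69.38 dB.
packaged HVAC unit: 86 − 20·log₁₀(6.4/2.0) = 86 − 10.10 = 75.90 dB.
Σ 10^(L/10) = 4.754e+07 → L_total = 10·log₁₀(4.754e+07) = 76.77 dB.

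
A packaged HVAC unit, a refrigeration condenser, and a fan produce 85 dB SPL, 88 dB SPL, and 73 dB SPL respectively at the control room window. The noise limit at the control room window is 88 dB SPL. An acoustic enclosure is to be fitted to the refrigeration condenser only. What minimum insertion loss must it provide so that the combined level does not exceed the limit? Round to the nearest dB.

The untreated sources together contribute 10^(85/10) + 10^(73/10) = 3.362e+08, i.e. 85.27 dB SPL.
The limit corresponds to 10^(88/10) = 6.310e+08; subtracting the fixed part leaves 2.948e+08 for the refrigeration condenser, i.e. 84.69 dB SPL.
So the refrigeration condenser must be reduced from 88 to 84.69 dB SPL: IL = 3.31 dB.

3 dB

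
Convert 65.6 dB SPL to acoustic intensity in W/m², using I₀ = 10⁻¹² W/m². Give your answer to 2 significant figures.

L = 10·log₁₀(I/I₀) ⇒ I = I₀·10^(L/10) = 10⁻¹² × 10^6.56.

3.6e-06 W/m²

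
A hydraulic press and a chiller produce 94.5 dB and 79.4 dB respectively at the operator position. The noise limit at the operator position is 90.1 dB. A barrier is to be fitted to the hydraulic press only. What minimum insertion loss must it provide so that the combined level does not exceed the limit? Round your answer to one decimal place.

4.8 dB

Everything except the hydraulic press sums to 10^(79.4/10) = 8.710e+07 in linear terms, 79.40 dB.
The limit corresponds to 10^(90.1/10) = 1.023e+09; subtracting the fixed part leaves 9.362e+08 for the hydraulic press, i.e. 89.71 dB.
Required insertion loss = 94.5 − 89.71 = 4.79 dB.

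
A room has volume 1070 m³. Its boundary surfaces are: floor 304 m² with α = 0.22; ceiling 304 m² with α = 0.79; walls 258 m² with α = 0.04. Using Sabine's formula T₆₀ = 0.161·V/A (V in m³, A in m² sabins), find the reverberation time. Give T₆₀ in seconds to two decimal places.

0.54 s

A = Σ Sᵢαᵢ = 304·0.22 + 304·0.79 + 258·0.04 = 317.36 m².
T₆₀ = 0.161 × 1070 / 317.36 = 0.543 s.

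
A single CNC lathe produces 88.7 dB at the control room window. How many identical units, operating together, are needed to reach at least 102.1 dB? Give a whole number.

N identical sources give L₁ + 10·log₁₀ N, so require 10·log₁₀ N ≥ 102.1 − 88.7 = 13.4 dB.
N ≥ 10^(13.4/10) = 21.878, so N = 22.

22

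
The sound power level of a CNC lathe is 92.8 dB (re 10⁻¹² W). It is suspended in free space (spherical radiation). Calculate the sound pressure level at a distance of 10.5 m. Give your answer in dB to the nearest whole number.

61 dB

L_p = L_w − 10·log₁₀(4π·r²) with r = 10.5 m.
4π·r² = 1385 m², 10·log₁₀ of that is 31.416 dB.
L_p = 92.8 − 31.416 = 61.38 dB.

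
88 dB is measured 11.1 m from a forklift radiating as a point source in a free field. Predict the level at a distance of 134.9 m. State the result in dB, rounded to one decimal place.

Spherical spreading from a point source gives a 20·log₁₀(r₂/r₁) drop.
L₂ = 88 − 20·log₁₀(134.9/11.1) = 88 − 21.694 = 66.31 dB.

66.3 dB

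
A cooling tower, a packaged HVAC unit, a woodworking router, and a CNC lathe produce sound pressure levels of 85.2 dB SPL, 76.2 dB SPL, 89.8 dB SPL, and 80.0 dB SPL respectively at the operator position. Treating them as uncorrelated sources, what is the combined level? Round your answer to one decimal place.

91.5 dB SPL

Incoherent sources combine by intensity addition: L_total = 10·log₁₀(Σ 10^(L_i/10)).
Σ 10^(L/10) = 10^(85.2/10) + 10^(76.2/10) + 10^(89.8/10) + 10^(80.0/10) = 1.428e+09.
L_total = 10·log₁₀(1.428e+09) = 91.55 dB SPL.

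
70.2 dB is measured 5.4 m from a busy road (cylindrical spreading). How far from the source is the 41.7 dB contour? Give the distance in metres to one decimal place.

3822.9 m

For a line source L₁ − L₂ = 10·log₁₀(r₂/r₁), so r₂ = r₁·10^((L₁−L₂)/10).
r₂ = 5.4·10^((70.2−41.7)/10) = 5.4·10^(28.5/10) = 3822.91 m.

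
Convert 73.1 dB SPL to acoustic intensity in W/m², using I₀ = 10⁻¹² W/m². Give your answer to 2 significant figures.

I = I₀·10^(L/10) = 10⁻¹² × 10^(73.1/10) = 10^(-4.690).

2.0e-05 W/m²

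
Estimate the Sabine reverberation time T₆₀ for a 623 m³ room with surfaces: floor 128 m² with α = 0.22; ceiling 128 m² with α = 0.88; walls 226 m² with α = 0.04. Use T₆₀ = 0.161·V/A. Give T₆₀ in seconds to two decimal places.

A = Σ Sᵢαᵢ = 128·0.22 + 128·0.88 + 226·0.04 = 149.84 m².
T₆₀ = 0.161·V/A = 0.161·623/149.84 = 0.669 s.

0.67 s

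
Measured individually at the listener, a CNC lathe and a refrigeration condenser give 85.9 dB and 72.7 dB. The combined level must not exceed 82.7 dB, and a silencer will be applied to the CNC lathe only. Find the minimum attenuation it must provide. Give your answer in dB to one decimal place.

The untreated sources together contribute 10^(72.7/10) = 1.862e+07, i.e. 72.70 dB.
The limit corresponds to 10^(82.7/10) = 1.862e+08; subtracting the fixed part leaves 1.676e+08 for the CNC lathe, i.e. 82.24 dB.
Required insertion loss = 85.9 − 82.24 = 3.66 dB.

3.7 dB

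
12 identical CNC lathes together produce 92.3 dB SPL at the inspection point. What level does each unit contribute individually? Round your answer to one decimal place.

For N identical incoherent sources L_total = L₁ + 10·log₁₀ N, so L₁ = 92.3 − 10·log₁₀(12) = 92.3 − 10.792.

81.5 dB SPL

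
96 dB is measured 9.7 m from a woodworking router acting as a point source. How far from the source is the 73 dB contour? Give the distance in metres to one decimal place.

137.0 m

Point-source spreading drops the level by 20·log₁₀(r₂/r₁); inverting, r₂/r₁ = 10^(ΔL/20).
r₂ = 9.7·10^((96−73)/20) = 9.7·10^(23.0/20) = 137.02 m.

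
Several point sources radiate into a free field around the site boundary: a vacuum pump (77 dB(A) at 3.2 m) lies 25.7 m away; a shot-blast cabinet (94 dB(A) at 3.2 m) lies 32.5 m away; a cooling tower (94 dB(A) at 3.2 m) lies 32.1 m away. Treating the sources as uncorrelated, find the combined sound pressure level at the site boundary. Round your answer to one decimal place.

Apply inverse-square spreading to bring every level to the receiver, then sum 10^(L/10).
vacuum pump: 77 − 20·log₁₀(25.7/3.2) = 77 − 18.10 = 58.90 dB(A).
shot-blast cabinet: 94 − 20·log₁₀(32.5/3.2) = 94 − 20.13 = 73.87 dB(A).
cooling tower: 94 − 20·log₁₀(32.1/3.2) = 94 − 20.03 = 73.97 dB(A).
Σ 10^(L/10) = 5.009e+07 → L_total = 10·log₁₀(5.009e+07) = 77.00 dB(A).

77.0 dB(A)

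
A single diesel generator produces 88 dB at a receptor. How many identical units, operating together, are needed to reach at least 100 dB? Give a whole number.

16

N identical sources give L₁ + 10·log₁₀ N, so require 10·log₁₀ N ≥ 100 − 88 = 12.0 dB.
N ≥ 10^(12.0/10) = 15.849, so N = 16.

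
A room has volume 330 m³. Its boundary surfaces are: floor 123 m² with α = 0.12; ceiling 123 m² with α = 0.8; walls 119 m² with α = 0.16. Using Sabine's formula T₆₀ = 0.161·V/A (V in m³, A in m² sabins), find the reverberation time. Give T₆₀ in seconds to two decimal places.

0.40 s

A = Σ Sᵢαᵢ = 123·0.12 + 123·0.8 + 119·0.16 = 132.20 m².
T₆₀ = 0.161·V/A = 0.161·330/132.20 = 0.402 s.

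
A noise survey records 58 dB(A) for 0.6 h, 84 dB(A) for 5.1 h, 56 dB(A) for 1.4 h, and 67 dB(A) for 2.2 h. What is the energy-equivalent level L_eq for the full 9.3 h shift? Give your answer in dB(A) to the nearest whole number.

Weight each interval's intensity by its duration and average over T = 9.3 h:
Σ tᵢ·10^(Lᵢ/10) = 0.6·10^(58/10) + 5.1·10^(84/10) + 1.4·10^(56/10) + 2.2·10^(67/10) = 1.293e+09.
L_eq = 10·log₁₀(1.293e+09/9.3) = 81.43 dB(A).

81 dB(A)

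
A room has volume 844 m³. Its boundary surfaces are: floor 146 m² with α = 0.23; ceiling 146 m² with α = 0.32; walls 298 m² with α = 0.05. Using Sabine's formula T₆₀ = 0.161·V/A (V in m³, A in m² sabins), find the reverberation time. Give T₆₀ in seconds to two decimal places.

A = Σ Sᵢαᵢ = 146·0.23 + 146·0.32 + 298·0.05 = 95.20 m².
T₆₀ = 0.161 × 844 / 95.20 = 1.427 s.

1.43 s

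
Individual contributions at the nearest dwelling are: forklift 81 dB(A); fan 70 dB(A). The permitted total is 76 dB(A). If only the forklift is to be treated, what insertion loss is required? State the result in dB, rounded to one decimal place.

6.3 dB

Everything except the forklift sums to 10^(70/10) = 1.000e+07 in linear terms, 70.00 dB(A).
The limit corresponds to 10^(76/10) = 3.981e+07; subtracting the fixed part leaves 2.981e+07 for the forklift, i.e. 74.74 dB(A).
So the forklift must be reduced from 81 to 74.74 dB(A): IL = 6.26 dB.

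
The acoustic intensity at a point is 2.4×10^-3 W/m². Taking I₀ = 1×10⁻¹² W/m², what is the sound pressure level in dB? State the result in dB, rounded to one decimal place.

L = 10·log₁₀(I/I₀) = 10·log₁₀(2.4×10^-3/10⁻¹²) = 10·log₁₀(2.4×10^9).
L = 10·(0.3802 + 9) = 93.80 dB.

93.8 dB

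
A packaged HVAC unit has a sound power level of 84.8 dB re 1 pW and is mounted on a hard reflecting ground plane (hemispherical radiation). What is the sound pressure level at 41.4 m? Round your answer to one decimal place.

Free-field hemispherical radiation: L_p = L_w − 10·log₁₀(2π·r²), r = 41.4 m.
2π·r² = 1.077e+04 m², 10·log₁₀ of that is 40.322 dB.
L_p = 84.8 − 40.322 = 44.48 dB.

44.5 dB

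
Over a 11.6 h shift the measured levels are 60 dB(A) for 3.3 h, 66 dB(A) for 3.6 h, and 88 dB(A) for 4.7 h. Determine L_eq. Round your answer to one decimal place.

84.1 dB(A)

Weight each interval's intensity by its duration and average over T = 11.6 h:
Σ tᵢ·10^(Lᵢ/10) = 3.3·10^(60/10) + 3.6·10^(66/10) + 4.7·10^(88/10) = 2.983e+09.
L_eq = 10·log₁₀(2.983e+09/11.6) = 84.10 dB(A).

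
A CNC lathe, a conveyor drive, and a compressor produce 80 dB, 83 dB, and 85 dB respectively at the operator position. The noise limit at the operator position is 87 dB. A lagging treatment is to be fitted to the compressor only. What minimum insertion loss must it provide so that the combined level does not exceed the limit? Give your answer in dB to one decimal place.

Everything except the compressor sums to 10^(80/10) + 10^(83/10) = 2.995e+08 in linear terms, 84.76 dB.
To meet 87 dB overall, the treated compressor may contribute at most 10^(87/10) − 2.995e+08 = 2.017e+08, i.e. 83.05 dB.
Required insertion loss = 85 − 83.05 = 1.95 dB.

2.0 dB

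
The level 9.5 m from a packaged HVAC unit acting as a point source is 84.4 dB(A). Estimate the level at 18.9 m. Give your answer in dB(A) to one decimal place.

For a point source, L₂ = L₁ − 20·log₁₀(r₂/r₁).
L₂ = 84.4 − 20·log₁₀(18.9/9.5) = 84.4 − 5.975 = 78.43 dB(A).

78.4 dB(A)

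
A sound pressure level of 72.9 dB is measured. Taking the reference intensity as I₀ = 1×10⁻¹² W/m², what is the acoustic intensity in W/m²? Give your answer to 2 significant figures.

1.9e-05 W/m²

I/I₀ = 10^(72.9/10) = 1.95e+07, so I = 1.95e+07 × 10⁻¹² W/m².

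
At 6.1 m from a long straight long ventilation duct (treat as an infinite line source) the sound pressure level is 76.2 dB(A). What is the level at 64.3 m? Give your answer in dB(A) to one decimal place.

66.0 dB(A)

Line-source attenuation: ΔL = 10·log₁₀(r₂/r₁) = 10·log₁₀(64.3/6.1) = 10.229 dB.
L₂ = 76.2 − 10·log₁₀(64.3/6.1) = 76.2 − 10.229 = 65.97 dB(A).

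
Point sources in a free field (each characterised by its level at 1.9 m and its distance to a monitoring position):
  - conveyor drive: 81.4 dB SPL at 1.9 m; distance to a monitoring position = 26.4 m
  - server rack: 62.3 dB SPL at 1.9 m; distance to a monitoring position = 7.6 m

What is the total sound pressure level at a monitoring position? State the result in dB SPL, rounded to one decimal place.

First find each source's level at the receiver (point-source: −20·log₁₀(r/r_ref)), then combine on an intensity basis.
conveyor drive: 81.4 − 20·log₁₀(26.4/1.9) = 81.4 − 22.86 = 58.54 dB SPL.
server rack: 62.3 − 20·log₁₀(7.6/1.9) = 62.3 − 12.04 = 50.26 dB SPL.
Σ 10^(L/10) = 8.211e+05 → L_total = 10·log₁₀(8.211e+05) = 59.14 dB SPL.

59.1 dB SPL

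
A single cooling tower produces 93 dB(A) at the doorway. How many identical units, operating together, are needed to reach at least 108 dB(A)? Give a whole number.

The shortfall is 108 − 93 = 15.0 dB, and N units add 10·log₁₀ N, so need 10·log₁₀ N ≥ 15.0.
N ≥ 10^(15.0/10) = 31.623, so N = 32.

32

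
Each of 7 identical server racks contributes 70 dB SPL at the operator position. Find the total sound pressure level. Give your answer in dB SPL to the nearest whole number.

With 7 equal, uncorrelated contributions the intensity is 7× that of one unit, giving a rise of 10·log₁₀ 7.
L_total = 70 + 10·log₁₀(7) = 70 + 8.451 = 78.45 dB SPL.

78 dB SPL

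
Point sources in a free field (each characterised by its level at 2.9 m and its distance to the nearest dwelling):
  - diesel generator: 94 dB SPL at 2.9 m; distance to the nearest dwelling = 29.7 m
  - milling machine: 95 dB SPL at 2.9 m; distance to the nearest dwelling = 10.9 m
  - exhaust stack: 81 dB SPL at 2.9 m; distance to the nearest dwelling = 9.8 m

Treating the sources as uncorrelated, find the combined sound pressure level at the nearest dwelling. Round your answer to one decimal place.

84.1 dB SPL

Apply inverse-square spreading to bring every level to the receiver, then sum 10^(L/10).
diesel generator: 94 − 20·log₁₀(29.7/2.9) = 94 − 20.21 = 73.79 dB SPL.
milling machine: 95 − 20·log₁₀(10.9/2.9) = 95 − 11.50 = 83.50 dB SPL.
exhaust stack: 81 − 20·log₁₀(9.8/2.9) = 81 − 10.58 = 70.42 dB SPL.
Σ 10^(L/10) = 2.588e+08 → L_total = 10·log₁₀(2.588e+08) = 84.13 dB SPL.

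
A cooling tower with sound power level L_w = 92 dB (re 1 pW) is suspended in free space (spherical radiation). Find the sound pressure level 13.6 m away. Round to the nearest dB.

58 dB

Free-field spherical radiation: L_p = L_w − 10·log₁₀(4π·r²), r = 13.6 m.
4π·r² = 2324 m², 10·log₁₀ of that is 33.663 dB.
L_p = 92 − 33.663 = 58.34 dB.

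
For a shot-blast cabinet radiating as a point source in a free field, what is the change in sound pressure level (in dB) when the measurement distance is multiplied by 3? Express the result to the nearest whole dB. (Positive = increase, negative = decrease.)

-10 dB

Point-source spreading: ΔL = −20·log₁₀(r₂/r₁).
ΔL = −20·log₁₀(3) = -9.54 dB.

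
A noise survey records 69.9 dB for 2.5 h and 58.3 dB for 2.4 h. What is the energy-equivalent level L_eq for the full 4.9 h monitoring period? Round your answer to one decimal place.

L_eq = 10·log₁₀[(1/T)·Σ tᵢ·10^(Lᵢ/10)] with T = 4.9 h.
Σ tᵢ·10^(Lᵢ/10) = 2.5·10^(69.9/10) + 2.4·10^(58.3/10) = 2.605e+07.
L_eq = 10·log₁₀(2.605e+07/4.9) = 67.26 dB.

67.3 dB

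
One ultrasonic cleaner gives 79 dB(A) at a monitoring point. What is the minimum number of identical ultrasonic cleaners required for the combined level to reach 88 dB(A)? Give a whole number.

The shortfall is 88 − 79 = 9.0 dB, and N units add 10·log₁₀ N, so need 10·log₁₀ N ≥ 9.0.
N ≥ 10^(9.0/10) = 7.943, so N = 8.

8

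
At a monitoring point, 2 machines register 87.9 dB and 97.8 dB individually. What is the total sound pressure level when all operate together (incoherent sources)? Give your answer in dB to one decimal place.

Incoherent sources combine by intensity addition: L_total = 10·log₁₀(Σ 10^(L_i/10)).
Σ 10^(L/10) = 10^(87.9/10) + 10^(97.8/10) = 6.642e+09.
L_total = 10·log₁₀(6.642e+09) = 98.22 dB.

98.2 dB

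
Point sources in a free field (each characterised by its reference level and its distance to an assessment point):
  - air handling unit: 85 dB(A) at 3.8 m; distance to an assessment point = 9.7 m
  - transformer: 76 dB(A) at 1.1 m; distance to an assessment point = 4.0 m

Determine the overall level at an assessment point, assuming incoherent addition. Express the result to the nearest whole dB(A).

77 dB(A)

Apply inverse-square spreading to bring every level to the receiver, then sum 10^(L/10).
air handling unit: 85 − 20·log₁₀(9.7/3.8) = 85 − 8.14 = 76.86 dB(A).
transformer: 76 − 20·log₁₀(4.0/1.1) = 76 − 11.21 = 64.79 dB(A).
Σ 10^(L/10) = 5.154e+07 → L_total = 10·log₁₀(5.154e+07) = 77.12 dB(A).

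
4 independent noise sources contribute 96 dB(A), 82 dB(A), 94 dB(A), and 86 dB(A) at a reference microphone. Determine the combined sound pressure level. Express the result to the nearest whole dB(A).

98 dB(A)

Incoherent sources combine by intensity addition: L_total = 10·log₁₀(Σ 10^(L_i/10)).
Σ 10^(L/10) = 10^(96/10) + 10^(82/10) + 10^(94/10) + 10^(86/10) = 7.050e+09.
L_total = 10·log₁₀(7.050e+09) = 98.48 dB(A).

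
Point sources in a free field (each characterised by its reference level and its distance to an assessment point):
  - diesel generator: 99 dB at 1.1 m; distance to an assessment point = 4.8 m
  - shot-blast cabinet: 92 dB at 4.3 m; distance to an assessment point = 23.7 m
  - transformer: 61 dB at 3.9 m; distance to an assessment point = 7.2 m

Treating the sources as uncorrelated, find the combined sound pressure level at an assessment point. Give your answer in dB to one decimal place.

86.7 dB

Apply inverse-square spreading to bring every level to the receiver, then sum 10^(L/10).
diesel generator: 99 − 20·log₁₀(4.8/1.1) = 99 − 12.80 = 86.20 dB.
shot-blast cabinet: 92 − 20·log₁₀(23.7/4.3) = 92 − 14.83 = 77.17 dB.
transformer: 61 − 20·log₁₀(7.2/3.9) = 61 − 5.33 = 55.67 dB.
Σ 10^(L/10) = 4.697e+08 → L_total = 10·log₁₀(4.697e+08) = 86.72 dB.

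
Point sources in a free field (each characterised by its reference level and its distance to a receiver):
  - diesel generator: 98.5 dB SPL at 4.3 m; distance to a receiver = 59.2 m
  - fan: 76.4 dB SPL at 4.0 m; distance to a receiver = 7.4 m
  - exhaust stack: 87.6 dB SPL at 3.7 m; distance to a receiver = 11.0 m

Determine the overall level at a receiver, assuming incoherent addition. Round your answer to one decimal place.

First find each source's level at the receiver (point-source: −20·log₁₀(r/r_ref)), then combine on an intensity basis.
diesel generator: 98.5 − 20·log₁₀(59.2/4.3) = 98.5 − 22.78 = 75.72 dB SPL.
fan: 76.4 − 20·log₁₀(7.4/4.0) = 76.4 − 5.34 = 71.06 dB SPL.
exhaust stack: 87.6 − 20·log₁₀(11.0/3.7) = 87.6 − 9.46 = 78.14 dB SPL.
Σ 10^(L/10) = 1.152e+08 → L_total = 10·log₁₀(1.152e+08) = 80.61 dB SPL.

80.6 dB SPL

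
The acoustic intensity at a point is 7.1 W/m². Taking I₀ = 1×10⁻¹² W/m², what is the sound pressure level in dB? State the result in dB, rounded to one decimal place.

128.5 dB

I/I₀ = 7.1/10⁻¹² = 7.1×10^12, and L = 10·log₁₀(I/I₀).
L = 10·(0.8513 + 12) = 128.51 dB.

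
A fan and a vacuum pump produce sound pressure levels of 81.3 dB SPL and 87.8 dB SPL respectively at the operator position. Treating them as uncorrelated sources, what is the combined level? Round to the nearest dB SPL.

Incoherent sources combine by intensity addition: L_total = 10·log₁₀(Σ 10^(L_i/10)).
Σ 10^(L/10) = 10^(81.3/10) + 10^(87.8/10) = 7.375e+08.
L_total = 10·log₁₀(7.375e+08) = 88.68 dB SPL.

89 dB SPL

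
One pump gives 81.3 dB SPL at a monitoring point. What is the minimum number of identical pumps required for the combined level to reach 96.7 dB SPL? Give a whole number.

Need L₁ + 10·log₁₀ N ≥ 96.7, i.e. log₁₀ N ≥ 1.54.
N ≥ 10^(15.4/10) = 34.674, so N = 35.

35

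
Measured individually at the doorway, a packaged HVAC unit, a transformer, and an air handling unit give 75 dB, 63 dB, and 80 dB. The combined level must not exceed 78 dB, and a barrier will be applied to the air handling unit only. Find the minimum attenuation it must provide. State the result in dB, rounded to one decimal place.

Fixed contribution from the other sources: Σ 10^(L/10) = 10^(75/10) + 10^(63/10) = 3.362e+07 (75.27 dB).
To meet 78 dB overall, the treated air handling unit may contribute at most 10^(78/10) − 3.362e+07 = 2.948e+07, i.e. 74.69 dB.
So the air handling unit must be reduced from 80 to 74.69 dB: IL = 5.31 dB.

5.3 dB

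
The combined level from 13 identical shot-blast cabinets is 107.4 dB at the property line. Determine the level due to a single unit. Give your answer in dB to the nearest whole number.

13 equal contributions raise the level by 10·log₁₀ 13 = 11.139 dB, so each unit alone gives 107.4 − 11.139.

96 dB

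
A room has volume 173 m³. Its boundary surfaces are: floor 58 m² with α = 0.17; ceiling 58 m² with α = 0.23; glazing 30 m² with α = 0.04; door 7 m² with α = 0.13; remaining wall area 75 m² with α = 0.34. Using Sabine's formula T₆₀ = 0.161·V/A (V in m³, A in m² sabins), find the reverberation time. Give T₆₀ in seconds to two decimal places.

Total absorption A = 58·0.17 + 58·0.23 + 30·0.04 + 7·0.13 + 75·0.34 = 50.81 m² sabins.
T₆₀ = 0.161 × 173 / 50.81 = 0.548 s.

0.55 s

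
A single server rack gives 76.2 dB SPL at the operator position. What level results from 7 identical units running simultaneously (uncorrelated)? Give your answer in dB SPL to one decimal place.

L_total = L₁ + 10·log₁₀ N for N identical incoherent sources.
L_total = 76.2 + 10·log₁₀(7) = 76.2 + 8.451 = 84.65 dB SPL.

84.7 dB SPL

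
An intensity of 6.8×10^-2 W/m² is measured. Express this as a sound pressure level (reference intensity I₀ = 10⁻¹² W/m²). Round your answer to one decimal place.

108.3 dB

Dividing by I₀ shifts the exponent by 12: I/I₀ = 6.8×10^10.
L = 10·(0.8325 + 10) = 108.33 dB.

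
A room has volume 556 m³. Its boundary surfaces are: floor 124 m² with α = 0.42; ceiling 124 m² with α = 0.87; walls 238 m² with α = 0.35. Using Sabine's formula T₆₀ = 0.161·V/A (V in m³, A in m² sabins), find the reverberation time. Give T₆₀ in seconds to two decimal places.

A = Σ Sᵢαᵢ = 124·0.42 + 124·0.87 + 238·0.35 = 243.26 m².
T₆₀ = 0.161·V/A = 0.161·556/243.26 = 0.368 s.

0.37 s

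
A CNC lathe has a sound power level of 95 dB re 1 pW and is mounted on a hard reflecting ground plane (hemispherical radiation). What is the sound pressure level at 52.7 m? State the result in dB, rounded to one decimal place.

Free-field hemispherical radiation: L_p = L_w − 10·log₁₀(2π·r²), r = 52.7 m.
2π·r² = 1.745e+04 m², 10·log₁₀ of that is 42.418 dB.
L_p = 95 − 42.418 = 52.58 dB.

52.6 dB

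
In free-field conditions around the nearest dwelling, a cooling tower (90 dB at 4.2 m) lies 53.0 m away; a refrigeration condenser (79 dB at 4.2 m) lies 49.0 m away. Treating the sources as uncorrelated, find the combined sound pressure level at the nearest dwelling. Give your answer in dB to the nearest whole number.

68 dB

Propagate each source to the receiver with L = L_ref − 20·log₁₀(r/r_ref), then add intensities.
cooling tower: 90 − 20·log₁₀(53.0/4.2) = 90 − 22.02 = 67.98 dB.
refrigeration condenser: 79 − 20·log₁₀(49.0/4.2) = 79 − 21.34 = 57.66 dB.
Σ 10^(L/10) = 6.863e+06 → L_total = 10·log₁₀(6.863e+06) = 68.37 dB.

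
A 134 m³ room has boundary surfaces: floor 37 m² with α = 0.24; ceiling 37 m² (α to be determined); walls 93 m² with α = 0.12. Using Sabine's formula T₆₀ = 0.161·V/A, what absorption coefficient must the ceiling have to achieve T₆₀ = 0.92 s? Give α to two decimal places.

Required total absorption A = 0.161·134/0.92 = 23.45 m².
Absorption from the other surfaces = 37·0.24 + 93·0.12 = 20.04 m², so the ceiling must supply 3.41 m² over 37 m².
α = 3.41/37 = 0.092.

0.09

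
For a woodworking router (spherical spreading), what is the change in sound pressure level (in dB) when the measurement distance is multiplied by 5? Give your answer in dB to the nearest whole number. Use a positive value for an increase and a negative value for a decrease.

With spherical spreading the level changes by −20·log₁₀(r₂/r₁).
ΔL = −20·log₁₀(5) = -13.98 dB.

-14 dB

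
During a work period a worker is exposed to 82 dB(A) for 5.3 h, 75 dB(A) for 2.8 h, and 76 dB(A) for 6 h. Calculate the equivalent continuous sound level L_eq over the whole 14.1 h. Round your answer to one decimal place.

79.2 dB(A)

The energy average is taken in the linear domain: L_eq = 10·log₁₀[(Σ tᵢ·10^(Lᵢ/10))/T], T = 14.1 h.
Σ tᵢ·10^(Lᵢ/10) = 5.3·10^(82/10) + 2.8·10^(75/10) + 6·10^(76/10) = 1.167e+09.
L_eq = 10·log₁₀(1.167e+09/14.1) = 79.18 dB(A).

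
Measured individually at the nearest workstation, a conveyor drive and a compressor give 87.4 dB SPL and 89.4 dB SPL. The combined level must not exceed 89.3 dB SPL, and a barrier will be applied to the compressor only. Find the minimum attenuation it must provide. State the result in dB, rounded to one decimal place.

The untreated sources together contribute 10^(87.4/10) = 5.495e+08, i.e. 87.40 dB SPL.
The limit corresponds to 10^(89.3/10) = 8.511e+08; subtracting the fixed part leaves 3.016e+08 for the compressor, i.e. 84.79 dB SPL.
Required insertion loss = 89.4 − 84.79 = 4.61 dB.

4.6 dB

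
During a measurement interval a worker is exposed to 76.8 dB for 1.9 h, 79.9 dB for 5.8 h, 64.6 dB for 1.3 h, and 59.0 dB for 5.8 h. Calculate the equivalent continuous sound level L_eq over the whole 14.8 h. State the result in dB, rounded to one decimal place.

Weight each interval's intensity by its duration and average over T = 14.8 h:
Σ tᵢ·10^(Lᵢ/10) = 1.9·10^(76.8/10) + 5.8·10^(79.9/10) + 1.3·10^(64.6/10) + 5.8·10^(59.0/10) = 6.661e+08.
L_eq = 10·log₁₀(6.661e+08/14.8) = 76.53 dB.

76.5 dB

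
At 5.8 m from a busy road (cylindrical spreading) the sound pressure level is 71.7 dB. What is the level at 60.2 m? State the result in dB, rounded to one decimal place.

61.5 dB

Cylindrical spreading from a line source gives a 10·log₁₀(r₂/r₁) drop.
L₂ = 71.7 − 10·log₁₀(60.2/5.8) = 71.7 − 10.162 = 61.54 dB.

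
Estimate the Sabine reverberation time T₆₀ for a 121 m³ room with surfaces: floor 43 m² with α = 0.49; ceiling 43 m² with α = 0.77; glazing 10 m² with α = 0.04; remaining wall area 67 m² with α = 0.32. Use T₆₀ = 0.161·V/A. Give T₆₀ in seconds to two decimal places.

0.26 s

A = Σ Sᵢαᵢ = 43·0.49 + 43·0.77 + 10·0.04 + 67·0.32 = 76.02 m².
T₆₀ = 0.161 × 121 / 76.02 = 0.256 s.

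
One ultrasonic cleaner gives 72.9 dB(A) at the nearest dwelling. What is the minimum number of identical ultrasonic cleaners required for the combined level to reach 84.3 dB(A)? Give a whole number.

Need L₁ + 10·log₁₀ N ≥ 84.3, i.e. log₁₀ N ≥ 1.14.
N ≥ 10^(11.4/10) = 13.804, so N = 14.

14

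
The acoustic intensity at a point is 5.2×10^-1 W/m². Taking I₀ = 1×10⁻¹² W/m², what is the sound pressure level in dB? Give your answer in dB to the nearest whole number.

117 dB

I/I₀ = 5.2×10^-1/10⁻¹² = 5.2×10^11, and L = 10·log₁₀(I/I₀).
L = 10·(0.7160 + 11) = 117.16 dB.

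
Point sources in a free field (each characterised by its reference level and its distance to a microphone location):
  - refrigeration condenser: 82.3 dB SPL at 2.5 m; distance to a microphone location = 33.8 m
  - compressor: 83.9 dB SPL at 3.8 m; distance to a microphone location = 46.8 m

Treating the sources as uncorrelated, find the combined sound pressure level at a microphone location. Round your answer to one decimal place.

64.1 dB SPL

Propagate each source to the receiver with L = L_ref − 20·log₁₀(r/r_ref), then add intensities.
refrigeration condenser: 82.3 − 20·log₁₀(33.8/2.5) = 82.3 − 22.62 = 59.68 dB SPL.
compressor: 83.9 − 20·log₁₀(46.8/3.8) = 83.9 − 21.81 = 62.09 dB SPL.
Σ 10^(L/10) = 2.547e+06 → L_total = 10·log₁₀(2.547e+06) = 64.06 dB SPL.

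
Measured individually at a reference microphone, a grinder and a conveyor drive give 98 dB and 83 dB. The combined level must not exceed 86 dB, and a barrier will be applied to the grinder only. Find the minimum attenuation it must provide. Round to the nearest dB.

15 dB

The untreated sources together contribute 10^(83/10) = 1.995e+08, i.e. 83.00 dB.
The limit corresponds to 10^(86/10) = 3.981e+08; subtracting the fixed part leaves 1.986e+08 for the grinder, i.e. 82.98 dB.
Required insertion loss = 98 − 82.98 = 15.02 dB.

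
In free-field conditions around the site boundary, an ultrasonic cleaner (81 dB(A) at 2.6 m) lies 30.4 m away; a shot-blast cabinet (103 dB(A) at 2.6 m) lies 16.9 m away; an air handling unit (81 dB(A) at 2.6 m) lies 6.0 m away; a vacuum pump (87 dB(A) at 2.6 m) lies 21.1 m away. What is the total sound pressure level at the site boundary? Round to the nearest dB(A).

87 dB(A)

Propagate each source to the receiver with L = L_ref − 20·log₁₀(r/r_ref), then add intensities.
ultrasonic cleaner: 81 − 20·log₁₀(30.4/2.6) = 81 − 21.36 = 59.64 dB(A).
shot-blast cabinet: 103 − 20·log₁₀(16.9/2.6) = 103 − 16.26 = 86.74 dB(A).
air handling unit: 81 − 20·log₁₀(6.0/2.6) = 81 − 7.26 = 73.74 dB(A).
vacuum pump: 87 − 20·log₁₀(21.1/2.6) = 87 − 18.19 = 68.81 dB(A).
Σ 10^(L/10) = 5.044e+08 → L_total = 10·log₁₀(5.044e+08) = 87.03 dB(A).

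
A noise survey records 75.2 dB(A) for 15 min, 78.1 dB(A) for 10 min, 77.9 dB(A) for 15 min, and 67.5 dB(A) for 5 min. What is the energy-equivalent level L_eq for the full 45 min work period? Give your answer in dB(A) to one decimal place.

The energy average is taken in the linear domain: L_eq = 10·log₁₀[(Σ tᵢ·10^(Lᵢ/10))/T], T = 45 min.
Σ tᵢ·10^(Lᵢ/10) = 15·10^(75.2/10) + 10·10^(78.1/10) + 15·10^(77.9/10) + 5·10^(67.5/10) = 2.095e+09.
L_eq = 10·log₁₀(2.095e+09/45) = 76.68 dB(A).

76.7 dB(A)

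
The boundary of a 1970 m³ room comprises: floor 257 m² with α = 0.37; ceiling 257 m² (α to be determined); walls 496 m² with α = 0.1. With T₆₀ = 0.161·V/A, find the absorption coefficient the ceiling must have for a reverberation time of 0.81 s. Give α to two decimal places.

Required total absorption A = 0.161·1970/0.81 = 391.57 m².
Absorption from the other surfaces = 257·0.37 + 496·0.1 = 144.69 m², so the ceiling must supply 246.88 m² over 257 m².
α = 246.88/257 = 0.961.

0.96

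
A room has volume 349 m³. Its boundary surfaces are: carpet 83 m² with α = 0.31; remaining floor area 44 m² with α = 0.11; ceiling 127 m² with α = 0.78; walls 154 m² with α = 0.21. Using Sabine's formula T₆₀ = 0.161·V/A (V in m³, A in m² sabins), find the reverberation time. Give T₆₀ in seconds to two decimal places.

Summing Sᵢαᵢ: 83·0.31 + 44·0.11 + 127·0.78 + 154·0.21 = 161.97 m².
T₆₀ = 0.161·V/A = 0.161·349/161.97 = 0.347 s.

0.35 s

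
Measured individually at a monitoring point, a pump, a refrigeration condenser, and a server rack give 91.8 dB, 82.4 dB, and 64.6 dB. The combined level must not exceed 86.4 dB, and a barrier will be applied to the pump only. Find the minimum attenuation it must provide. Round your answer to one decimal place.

7.7 dB

Fixed contribution from the other sources: Σ 10^(L/10) = 10^(82.4/10) + 10^(64.6/10) = 1.767e+08 (82.47 dB).
The limit corresponds to 10^(86.4/10) = 4.365e+08; subtracting the fixed part leaves 2.599e+08 for the pump, i.e. 84.15 dB.
So the pump must be reduced from 91.8 to 84.15 dB: IL = 7.65 dB.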